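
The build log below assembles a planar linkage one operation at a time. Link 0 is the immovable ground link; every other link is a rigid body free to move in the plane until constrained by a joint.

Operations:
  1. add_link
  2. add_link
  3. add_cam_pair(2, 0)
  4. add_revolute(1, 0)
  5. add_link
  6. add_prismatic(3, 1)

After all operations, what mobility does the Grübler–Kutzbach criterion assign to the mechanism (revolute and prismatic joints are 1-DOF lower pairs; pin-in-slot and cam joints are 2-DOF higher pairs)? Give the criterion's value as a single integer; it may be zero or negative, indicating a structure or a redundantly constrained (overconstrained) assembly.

M = 4

L=1 J1=0 J2=0
add link → L=2 J1=0 J2=0
add link → L=3 J1=0 J2=0
C@2,0 dof=2 J2 → L=3 J1=0 J2=1
R@1,0 dof=1 J1 → L=3 J1=1 J2=1
add link → L=4 J1=1 J2=1
P@3,1 dof=1 J1 → L=4 J1=2 J2=1
M=3(L−1)−2J1−J2=3·3−2·2−1=4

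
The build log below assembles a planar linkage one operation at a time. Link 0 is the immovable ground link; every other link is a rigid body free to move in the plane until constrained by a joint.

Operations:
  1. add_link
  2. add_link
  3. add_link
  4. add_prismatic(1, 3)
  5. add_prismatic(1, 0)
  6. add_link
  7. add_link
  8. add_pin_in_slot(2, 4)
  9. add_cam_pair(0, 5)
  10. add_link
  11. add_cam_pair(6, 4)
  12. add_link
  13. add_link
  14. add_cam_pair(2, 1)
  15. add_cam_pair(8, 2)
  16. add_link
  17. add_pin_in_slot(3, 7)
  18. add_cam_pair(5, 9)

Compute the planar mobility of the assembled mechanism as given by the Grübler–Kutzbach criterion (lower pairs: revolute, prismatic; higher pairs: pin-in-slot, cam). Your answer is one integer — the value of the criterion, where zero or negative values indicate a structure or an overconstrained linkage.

(L,J1,J2)=(1,0,0); link0 fixed
link1: (2,0,0)
link2: (3,0,0)
link3: (4,0,0)
P 1-3 [J1]: (4,1,0)
P 1-0 [J1]: (4,2,0)
link4: (5,2,0)
link5: (6,2,0)
PS 2-4 [J2]: (6,2,1)
C 0-5 [J2]: (6,2,2)
link6: (7,2,2)
C 6-4 [J2]: (7,2,3)
link7: (8,2,3)
link8: (9,2,3)
C 2-1 [J2]: (9,2,4)
C 8-2 [J2]: (9,2,5)
link9: (10,2,5)
PS 3-7 [J2]: (10,2,6)
C 5-9 [J2]: (10,2,7)
Grübler: 3·9 − 2·2 − 7 = 16

M = 16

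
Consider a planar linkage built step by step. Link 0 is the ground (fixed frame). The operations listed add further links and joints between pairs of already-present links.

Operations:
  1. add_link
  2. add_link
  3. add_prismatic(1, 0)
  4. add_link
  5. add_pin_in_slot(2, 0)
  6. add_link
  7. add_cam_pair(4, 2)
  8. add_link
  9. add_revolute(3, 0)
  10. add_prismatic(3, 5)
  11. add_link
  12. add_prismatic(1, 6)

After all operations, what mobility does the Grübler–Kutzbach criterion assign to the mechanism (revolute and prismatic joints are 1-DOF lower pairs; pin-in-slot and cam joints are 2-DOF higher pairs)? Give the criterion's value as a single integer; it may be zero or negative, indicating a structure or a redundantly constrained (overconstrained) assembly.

link 0 = ground. State L|J1|J2 = 1|0|0
+link1  2|0|0
+link2  3|0|0
P(1,0) f=1→J1  3|1|0
+link3  4|1|0
PS(2,0) f=2→J2  4|1|1
+link4  5|1|1
C(4,2) f=2→J2  5|1|2
+link5  6|1|2
R(3,0) f=1→J1  6|2|2
P(3,5) f=1→J1  6|3|2
+link6  7|3|2
P(1,6) f=1→J1  7|4|2
M = 3(7−1)−2·4−2 = 18−8−2 = 8

M = 8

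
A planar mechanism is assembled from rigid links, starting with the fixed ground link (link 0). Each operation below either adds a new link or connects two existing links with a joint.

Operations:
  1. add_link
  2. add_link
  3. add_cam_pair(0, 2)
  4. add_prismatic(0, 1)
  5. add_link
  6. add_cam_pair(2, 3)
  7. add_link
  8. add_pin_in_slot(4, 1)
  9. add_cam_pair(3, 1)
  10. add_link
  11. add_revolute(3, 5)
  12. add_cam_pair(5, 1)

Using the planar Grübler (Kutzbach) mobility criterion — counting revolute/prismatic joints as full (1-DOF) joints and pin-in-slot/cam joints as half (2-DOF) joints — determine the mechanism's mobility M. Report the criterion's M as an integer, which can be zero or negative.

[1;0;0] (link 0 is ground)
L+ [2;0;0]
L+ [3;0;0]
C(0,2)∈J2 [3;0;1]
P(0,1)∈J1 [3;1;1]
L+ [4;1;1]
C(2,3)∈J2 [4;1;2]
L+ [5;1;2]
PS(4,1)∈J2 [5;1;3]
C(3,1)∈J2 [5;1;4]
L+ [6;1;4]
R(3,5)∈J1 [6;2;4]
C(5,1)∈J2 [6;2;5]
mobility = 15 − 4 − 5 = 6

M = 6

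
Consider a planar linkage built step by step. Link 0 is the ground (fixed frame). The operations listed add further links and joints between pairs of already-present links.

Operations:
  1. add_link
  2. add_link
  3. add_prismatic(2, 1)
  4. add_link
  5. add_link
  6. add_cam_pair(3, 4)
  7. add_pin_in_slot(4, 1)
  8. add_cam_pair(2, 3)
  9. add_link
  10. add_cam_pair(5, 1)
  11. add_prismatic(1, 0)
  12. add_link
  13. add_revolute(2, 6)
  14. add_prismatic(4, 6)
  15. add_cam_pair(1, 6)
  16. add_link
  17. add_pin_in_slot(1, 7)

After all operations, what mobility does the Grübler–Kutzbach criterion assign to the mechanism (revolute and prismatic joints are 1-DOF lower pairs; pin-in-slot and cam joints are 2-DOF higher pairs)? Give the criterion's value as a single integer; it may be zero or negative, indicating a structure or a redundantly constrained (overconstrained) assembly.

link 0 = ground. State L|J1|J2 = 1|0|0
+link1  2|0|0
+link2  3|0|0
P(2,1) f=1→J1  3|1|0
+link3  4|1|0
+link4  5|1|0
C(3,4) f=2→J2  5|1|1
PS(4,1) f=2→J2  5|1|2
C(2,3) f=2→J2  5|1|3
+link5  6|1|3
C(5,1) f=2→J2  6|1|4
P(1,0) f=1→J1  6|2|4
+link6  7|2|4
R(2,6) f=1→J1  7|3|4
P(4,6) f=1→J1  7|4|4
C(1,6) f=2→J2  7|4|5
+link7  8|4|5
PS(1,7) f=2→J2  8|4|6
M = 3(8−1)−2·4−6 = 21−8−6 = 7

M = 7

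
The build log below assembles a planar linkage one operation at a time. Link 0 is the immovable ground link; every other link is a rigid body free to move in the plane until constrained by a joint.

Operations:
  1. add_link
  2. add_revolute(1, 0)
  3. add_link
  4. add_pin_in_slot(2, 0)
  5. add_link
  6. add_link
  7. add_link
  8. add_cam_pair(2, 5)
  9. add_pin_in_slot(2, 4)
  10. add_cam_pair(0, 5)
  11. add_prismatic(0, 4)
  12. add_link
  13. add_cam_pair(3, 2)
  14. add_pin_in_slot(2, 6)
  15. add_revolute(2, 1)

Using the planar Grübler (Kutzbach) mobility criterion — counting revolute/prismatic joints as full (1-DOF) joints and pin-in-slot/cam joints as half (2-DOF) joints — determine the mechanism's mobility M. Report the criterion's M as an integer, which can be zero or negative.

M = 6

ground; <1,0,0>
#1 <2,0,0>
R:1↔0 J1 <2,1,0>
#2 <3,1,0>
PS:2↔0 J2 <3,1,1>
#3 <4,1,1>
#4 <5,1,1>
#5 <6,1,1>
C:2↔5 J2 <6,1,2>
PS:2↔4 J2 <6,1,3>
C:0↔5 J2 <6,1,4>
P:0↔4 J1 <6,2,4>
#6 <7,2,4>
C:3↔2 J2 <7,2,5>
PS:2↔6 J2 <7,2,6>
R:2↔1 J1 <7,3,6>
3×6 − 2×3 − 1×6 = 6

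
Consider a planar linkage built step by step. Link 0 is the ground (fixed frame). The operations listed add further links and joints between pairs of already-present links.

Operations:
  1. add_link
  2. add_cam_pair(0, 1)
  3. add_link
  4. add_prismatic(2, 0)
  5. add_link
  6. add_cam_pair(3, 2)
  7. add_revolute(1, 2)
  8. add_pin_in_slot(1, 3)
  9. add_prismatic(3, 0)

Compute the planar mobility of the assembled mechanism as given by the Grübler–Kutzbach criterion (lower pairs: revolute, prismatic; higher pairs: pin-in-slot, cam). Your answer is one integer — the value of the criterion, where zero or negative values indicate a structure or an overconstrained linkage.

M = 0

[1;0;0] (link 0 is ground)
L+ [2;0;0]
C(0,1)∈J2 [2;0;1]
L+ [3;0;1]
P(2,0)∈J1 [3;1;1]
L+ [4;1;1]
C(3,2)∈J2 [4;1;2]
R(1,2)∈J1 [4;2;2]
PS(1,3)∈J2 [4;2;3]
P(3,0)∈J1 [4;3;3]
mobility = 9 − 6 − 3 = 0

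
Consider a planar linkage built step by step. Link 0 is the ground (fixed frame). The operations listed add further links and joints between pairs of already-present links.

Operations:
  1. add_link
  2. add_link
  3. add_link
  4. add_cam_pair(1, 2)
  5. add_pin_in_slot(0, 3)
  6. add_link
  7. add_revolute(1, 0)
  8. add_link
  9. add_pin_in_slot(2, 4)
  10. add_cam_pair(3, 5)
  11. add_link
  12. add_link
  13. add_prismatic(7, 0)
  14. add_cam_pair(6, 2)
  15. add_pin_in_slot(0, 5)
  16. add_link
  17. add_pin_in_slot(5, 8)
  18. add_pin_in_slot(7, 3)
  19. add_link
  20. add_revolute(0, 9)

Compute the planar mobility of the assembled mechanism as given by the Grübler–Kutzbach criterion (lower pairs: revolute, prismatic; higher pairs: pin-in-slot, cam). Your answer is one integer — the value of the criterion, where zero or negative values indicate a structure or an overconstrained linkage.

M = 13

L=1 J1=0 J2=0
add link → L=2 J1=0 J2=0
add link → L=3 J1=0 J2=0
add link → L=4 J1=0 J2=0
C@1,2 dof=2 J2 → L=4 J1=0 J2=1
PS@0,3 dof=2 J2 → L=4 J1=0 J2=2
add link → L=5 J1=0 J2=2
R@1,0 dof=1 J1 → L=5 J1=1 J2=2
add link → L=6 J1=1 J2=2
PS@2,4 dof=2 J2 → L=6 J1=1 J2=3
C@3,5 dof=2 J2 → L=6 J1=1 J2=4
add link → L=7 J1=1 J2=4
add link → L=8 J1=1 J2=4
P@7,0 dof=1 J1 → L=8 J1=2 J2=4
C@6,2 dof=2 J2 → L=8 J1=2 J2=5
PS@0,5 dof=2 J2 → L=8 J1=2 J2=6
add link → L=9 J1=2 J2=6
PS@5,8 dof=2 J2 → L=9 J1=2 J2=7
PS@7,3 dof=2 J2 → L=9 J1=2 J2=8
add link → L=10 J1=2 J2=8
R@0,9 dof=1 J1 → L=10 J1=3 J2=8
M=3(L−1)−2J1−J2=3·9−2·3−8=13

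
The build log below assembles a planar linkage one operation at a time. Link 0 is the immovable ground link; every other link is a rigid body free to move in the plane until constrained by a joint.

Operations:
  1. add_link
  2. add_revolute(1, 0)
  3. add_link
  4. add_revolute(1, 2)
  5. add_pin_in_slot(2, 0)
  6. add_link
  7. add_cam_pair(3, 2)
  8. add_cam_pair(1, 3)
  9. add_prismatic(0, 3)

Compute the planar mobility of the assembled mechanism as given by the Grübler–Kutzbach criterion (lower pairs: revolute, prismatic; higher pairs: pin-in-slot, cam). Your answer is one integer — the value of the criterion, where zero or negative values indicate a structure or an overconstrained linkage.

M = 0

[1;0;0] (link 0 is ground)
L+ [2;0;0]
R(1,0)∈J1 [2;1;0]
L+ [3;1;0]
R(1,2)∈J1 [3;2;0]
PS(2,0)∈J2 [3;2;1]
L+ [4;2;1]
C(3,2)∈J2 [4;2;2]
C(1,3)∈J2 [4;2;3]
P(0,3)∈J1 [4;3;3]
mobility = 9 − 6 − 3 = 0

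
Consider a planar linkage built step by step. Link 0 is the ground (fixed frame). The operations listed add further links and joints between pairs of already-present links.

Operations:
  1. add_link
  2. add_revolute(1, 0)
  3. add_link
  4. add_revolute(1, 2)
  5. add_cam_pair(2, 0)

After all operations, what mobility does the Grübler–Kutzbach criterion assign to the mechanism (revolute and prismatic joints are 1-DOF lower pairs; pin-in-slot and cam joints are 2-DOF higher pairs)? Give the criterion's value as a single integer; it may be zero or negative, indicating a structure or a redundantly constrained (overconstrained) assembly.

(L,J1,J2)=(1,0,0); link0 fixed
link1: (2,0,0)
R 1-0 [J1]: (2,1,0)
link2: (3,1,0)
R 1-2 [J1]: (3,2,0)
C 2-0 [J2]: (3,2,1)
Grübler: 3·2 − 2·2 − 1 = 1

M = 1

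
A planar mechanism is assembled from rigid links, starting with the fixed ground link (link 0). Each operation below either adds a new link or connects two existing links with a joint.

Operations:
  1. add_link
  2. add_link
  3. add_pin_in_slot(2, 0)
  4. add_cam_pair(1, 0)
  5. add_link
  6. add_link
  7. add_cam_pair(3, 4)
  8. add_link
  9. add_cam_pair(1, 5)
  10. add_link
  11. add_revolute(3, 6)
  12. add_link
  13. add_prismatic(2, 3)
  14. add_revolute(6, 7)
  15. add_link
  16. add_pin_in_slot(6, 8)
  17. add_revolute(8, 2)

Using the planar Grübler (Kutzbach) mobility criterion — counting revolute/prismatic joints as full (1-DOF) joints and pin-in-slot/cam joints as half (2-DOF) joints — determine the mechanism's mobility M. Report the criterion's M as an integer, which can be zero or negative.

M = 11

link 0 = ground. State L|J1|J2 = 1|0|0
+link1  2|0|0
+link2  3|0|0
PS(2,0) f=2→J2  3|0|1
C(1,0) f=2→J2  3|0|2
+link3  4|0|2
+link4  5|0|2
C(3,4) f=2→J2  5|0|3
+link5  6|0|3
C(1,5) f=2→J2  6|0|4
+link6  7|0|4
R(3,6) f=1→J1  7|1|4
+link7  8|1|4
P(2,3) f=1→J1  8|2|4
R(6,7) f=1→J1  8|3|4
+link8  9|3|4
PS(6,8) f=2→J2  9|3|5
R(8,2) f=1→J1  9|4|5
M = 3(9−1)−2·4−5 = 24−8−5 = 11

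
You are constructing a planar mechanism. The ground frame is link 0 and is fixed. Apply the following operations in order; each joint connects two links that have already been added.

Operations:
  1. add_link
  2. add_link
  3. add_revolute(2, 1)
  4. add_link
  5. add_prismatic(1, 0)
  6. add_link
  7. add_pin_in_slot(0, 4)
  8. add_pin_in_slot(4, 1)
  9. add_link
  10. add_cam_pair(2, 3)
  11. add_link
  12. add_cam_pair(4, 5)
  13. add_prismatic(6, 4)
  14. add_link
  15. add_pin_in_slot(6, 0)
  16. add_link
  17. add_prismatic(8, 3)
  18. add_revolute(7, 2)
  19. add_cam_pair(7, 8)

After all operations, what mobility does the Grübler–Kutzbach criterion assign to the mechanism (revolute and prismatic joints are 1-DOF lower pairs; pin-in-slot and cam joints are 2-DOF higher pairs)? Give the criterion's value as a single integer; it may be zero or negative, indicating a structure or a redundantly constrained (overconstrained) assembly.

ground; <1,0,0>
#1 <2,0,0>
#2 <3,0,0>
R:2↔1 J1 <3,1,0>
#3 <4,1,0>
P:1↔0 J1 <4,2,0>
#4 <5,2,0>
PS:0↔4 J2 <5,2,1>
PS:4↔1 J2 <5,2,2>
#5 <6,2,2>
C:2↔3 J2 <6,2,3>
#6 <7,2,3>
C:4↔5 J2 <7,2,4>
P:6↔4 J1 <7,3,4>
#7 <8,3,4>
PS:6↔0 J2 <8,3,5>
#8 <9,3,5>
P:8↔3 J1 <9,4,5>
R:7↔2 J1 <9,5,5>
C:7↔8 J2 <9,5,6>
3×8 − 2×5 − 1×6 = 8

M = 8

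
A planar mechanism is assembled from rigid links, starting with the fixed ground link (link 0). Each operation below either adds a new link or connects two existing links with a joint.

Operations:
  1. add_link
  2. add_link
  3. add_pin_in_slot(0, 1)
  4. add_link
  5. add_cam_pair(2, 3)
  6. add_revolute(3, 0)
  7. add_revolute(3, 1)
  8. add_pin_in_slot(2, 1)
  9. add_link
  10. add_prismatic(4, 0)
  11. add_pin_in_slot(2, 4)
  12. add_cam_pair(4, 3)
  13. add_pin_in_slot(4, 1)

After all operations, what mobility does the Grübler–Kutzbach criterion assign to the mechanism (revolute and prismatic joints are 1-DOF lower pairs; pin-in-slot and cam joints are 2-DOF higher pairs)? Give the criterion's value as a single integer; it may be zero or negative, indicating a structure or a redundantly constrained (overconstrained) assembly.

M = 0

ground; <1,0,0>
#1 <2,0,0>
#2 <3,0,0>
PS:0↔1 J2 <3,0,1>
#3 <4,0,1>
C:2↔3 J2 <4,0,2>
R:3↔0 J1 <4,1,2>
R:3↔1 J1 <4,2,2>
PS:2↔1 J2 <4,2,3>
#4 <5,2,3>
P:4↔0 J1 <5,3,3>
PS:2↔4 J2 <5,3,4>
C:4↔3 J2 <5,3,5>
PS:4↔1 J2 <5,3,6>
3×4 − 2×3 − 1×6 = 0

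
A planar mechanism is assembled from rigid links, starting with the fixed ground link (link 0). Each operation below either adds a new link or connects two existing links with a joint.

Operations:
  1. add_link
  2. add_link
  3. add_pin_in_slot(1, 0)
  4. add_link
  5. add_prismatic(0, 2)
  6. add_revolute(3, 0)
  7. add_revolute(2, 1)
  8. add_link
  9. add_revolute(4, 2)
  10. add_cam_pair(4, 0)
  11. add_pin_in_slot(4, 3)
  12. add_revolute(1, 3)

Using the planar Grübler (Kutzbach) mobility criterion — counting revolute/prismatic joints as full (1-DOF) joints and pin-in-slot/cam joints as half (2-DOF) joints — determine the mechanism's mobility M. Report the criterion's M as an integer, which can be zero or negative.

M = -1

L=1 J1=0 J2=0
add link → L=2 J1=0 J2=0
add link → L=3 J1=0 J2=0
PS@1,0 dof=2 J2 → L=3 J1=0 J2=1
add link → L=4 J1=0 J2=1
P@0,2 dof=1 J1 → L=4 J1=1 J2=1
R@3,0 dof=1 J1 → L=4 J1=2 J2=1
R@2,1 dof=1 J1 → L=4 J1=3 J2=1
add link → L=5 J1=3 J2=1
R@4,2 dof=1 J1 → L=5 J1=4 J2=1
C@4,0 dof=2 J2 → L=5 J1=4 J2=2
PS@4,3 dof=2 J2 → L=5 J1=4 J2=3
R@1,3 dof=1 J1 → L=5 J1=5 J2=3
M=3(L−1)−2J1−J2=3·4−2·5−3=-1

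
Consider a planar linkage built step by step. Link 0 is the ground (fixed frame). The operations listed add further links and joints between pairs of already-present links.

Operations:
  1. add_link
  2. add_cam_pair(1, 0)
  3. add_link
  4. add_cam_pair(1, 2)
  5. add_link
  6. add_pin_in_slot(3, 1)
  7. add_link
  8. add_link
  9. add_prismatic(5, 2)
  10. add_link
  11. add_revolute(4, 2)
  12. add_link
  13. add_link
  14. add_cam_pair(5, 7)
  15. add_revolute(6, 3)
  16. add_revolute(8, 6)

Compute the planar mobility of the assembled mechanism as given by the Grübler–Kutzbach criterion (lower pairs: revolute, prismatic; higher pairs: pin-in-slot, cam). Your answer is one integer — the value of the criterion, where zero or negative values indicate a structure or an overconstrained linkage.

M = 12

ground; <1,0,0>
#1 <2,0,0>
C:1↔0 J2 <2,0,1>
#2 <3,0,1>
C:1↔2 J2 <3,0,2>
#3 <4,0,2>
PS:3↔1 J2 <4,0,3>
#4 <5,0,3>
#5 <6,0,3>
P:5↔2 J1 <6,1,3>
#6 <7,1,3>
R:4↔2 J1 <7,2,3>
#7 <8,2,3>
#8 <9,2,3>
C:5↔7 J2 <9,2,4>
R:6↔3 J1 <9,3,4>
R:8↔6 J1 <9,4,4>
3×8 − 2×4 − 1×4 = 12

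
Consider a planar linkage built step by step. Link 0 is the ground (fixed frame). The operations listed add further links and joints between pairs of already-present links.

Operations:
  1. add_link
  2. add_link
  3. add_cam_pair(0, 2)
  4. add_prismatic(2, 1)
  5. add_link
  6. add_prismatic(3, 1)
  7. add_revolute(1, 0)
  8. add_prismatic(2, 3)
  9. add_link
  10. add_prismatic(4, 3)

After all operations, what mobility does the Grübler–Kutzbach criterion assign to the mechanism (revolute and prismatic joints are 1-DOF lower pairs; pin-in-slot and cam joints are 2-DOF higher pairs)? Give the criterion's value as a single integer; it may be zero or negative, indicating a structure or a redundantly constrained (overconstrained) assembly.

M = 1

[1;0;0] (link 0 is ground)
L+ [2;0;0]
L+ [3;0;0]
C(0,2)∈J2 [3;0;1]
P(2,1)∈J1 [3;1;1]
L+ [4;1;1]
P(3,1)∈J1 [4;2;1]
R(1,0)∈J1 [4;3;1]
P(2,3)∈J1 [4;4;1]
L+ [5;4;1]
P(4,3)∈J1 [5;5;1]
mobility = 12 − 10 − 1 = 1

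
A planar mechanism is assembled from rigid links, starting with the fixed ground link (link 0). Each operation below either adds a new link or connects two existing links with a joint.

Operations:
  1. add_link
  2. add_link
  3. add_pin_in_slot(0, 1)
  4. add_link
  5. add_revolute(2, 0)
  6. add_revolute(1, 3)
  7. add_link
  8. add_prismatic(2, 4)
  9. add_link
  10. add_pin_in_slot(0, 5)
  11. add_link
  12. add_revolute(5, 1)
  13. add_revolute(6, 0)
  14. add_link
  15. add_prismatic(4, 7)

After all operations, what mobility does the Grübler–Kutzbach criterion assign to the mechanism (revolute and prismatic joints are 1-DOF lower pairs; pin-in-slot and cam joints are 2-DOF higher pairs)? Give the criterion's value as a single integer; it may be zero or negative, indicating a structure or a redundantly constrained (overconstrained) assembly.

link 0 = ground. State L|J1|J2 = 1|0|0
+link1  2|0|0
+link2  3|0|0
PS(0,1) f=2→J2  3|0|1
+link3  4|0|1
R(2,0) f=1→J1  4|1|1
R(1,3) f=1→J1  4|2|1
+link4  5|2|1
P(2,4) f=1→J1  5|3|1
+link5  6|3|1
PS(0,5) f=2→J2  6|3|2
+link6  7|3|2
R(5,1) f=1→J1  7|4|2
R(6,0) f=1→J1  7|5|2
+link7  8|5|2
P(4,7) f=1→J1  8|6|2
M = 3(8−1)−2·6−2 = 21−12−2 = 7

M = 7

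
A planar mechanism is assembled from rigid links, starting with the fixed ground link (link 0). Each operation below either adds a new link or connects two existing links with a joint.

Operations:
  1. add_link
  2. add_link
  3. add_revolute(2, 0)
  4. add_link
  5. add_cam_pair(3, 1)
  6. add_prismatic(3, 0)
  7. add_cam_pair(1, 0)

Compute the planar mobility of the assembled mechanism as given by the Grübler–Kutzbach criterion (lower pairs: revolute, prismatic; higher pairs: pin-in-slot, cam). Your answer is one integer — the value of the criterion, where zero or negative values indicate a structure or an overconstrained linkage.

L=1 J1=0 J2=0
add link → L=2 J1=0 J2=0
add link → L=3 J1=0 J2=0
R@2,0 dof=1 J1 → L=3 J1=1 J2=0
add link → L=4 J1=1 J2=0
C@3,1 dof=2 J2 → L=4 J1=1 J2=1
P@3,0 dof=1 J1 → L=4 J1=2 J2=1
C@1,0 dof=2 J2 → L=4 J1=2 J2=2
M=3(L−1)−2J1−J2=3·3−2·2−2=3

M = 3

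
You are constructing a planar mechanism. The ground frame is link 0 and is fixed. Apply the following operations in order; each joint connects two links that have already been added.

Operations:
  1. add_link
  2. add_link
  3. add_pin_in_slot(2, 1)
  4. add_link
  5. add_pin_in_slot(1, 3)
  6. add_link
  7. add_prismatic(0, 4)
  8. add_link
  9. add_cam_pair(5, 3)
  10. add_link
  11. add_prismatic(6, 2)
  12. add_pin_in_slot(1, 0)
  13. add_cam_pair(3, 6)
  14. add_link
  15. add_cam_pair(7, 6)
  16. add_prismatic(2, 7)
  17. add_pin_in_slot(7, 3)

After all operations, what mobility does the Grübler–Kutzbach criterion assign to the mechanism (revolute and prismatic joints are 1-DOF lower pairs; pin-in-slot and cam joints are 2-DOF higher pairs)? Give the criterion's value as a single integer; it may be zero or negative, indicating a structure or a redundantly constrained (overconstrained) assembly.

link 0 = ground. State L|J1|J2 = 1|0|0
+link1  2|0|0
+link2  3|0|0
PS(2,1) f=2→J2  3|0|1
+link3  4|0|1
PS(1,3) f=2→J2  4|0|2
+link4  5|0|2
P(0,4) f=1→J1  5|1|2
+link5  6|1|2
C(5,3) f=2→J2  6|1|3
+link6  7|1|3
P(6,2) f=1→J1  7|2|3
PS(1,0) f=2→J2  7|2|4
C(3,6) f=2→J2  7|2|5
+link7  8|2|5
C(7,6) f=2→J2  8|2|6
P(2,7) f=1→J1  8|3|6
PS(7,3) f=2→J2  8|3|7
M = 3(8−1)−2·3−7 = 21−6−7 = 8

M = 8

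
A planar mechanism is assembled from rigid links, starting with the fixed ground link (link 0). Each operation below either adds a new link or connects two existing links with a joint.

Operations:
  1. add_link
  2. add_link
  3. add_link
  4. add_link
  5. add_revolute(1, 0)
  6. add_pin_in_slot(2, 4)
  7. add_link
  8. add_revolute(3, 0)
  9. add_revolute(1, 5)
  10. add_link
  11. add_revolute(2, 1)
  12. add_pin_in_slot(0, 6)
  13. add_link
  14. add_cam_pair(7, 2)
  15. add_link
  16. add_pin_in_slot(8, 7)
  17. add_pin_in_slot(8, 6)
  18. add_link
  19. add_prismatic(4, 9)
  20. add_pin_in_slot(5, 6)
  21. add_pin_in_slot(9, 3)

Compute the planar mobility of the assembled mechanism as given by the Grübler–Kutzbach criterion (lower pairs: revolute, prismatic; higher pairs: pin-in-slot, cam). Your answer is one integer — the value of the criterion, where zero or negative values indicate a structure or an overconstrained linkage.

(L,J1,J2)=(1,0,0); link0 fixed
link1: (2,0,0)
link2: (3,0,0)
link3: (4,0,0)
link4: (5,0,0)
R 1-0 [J1]: (5,1,0)
PS 2-4 [J2]: (5,1,1)
link5: (6,1,1)
R 3-0 [J1]: (6,2,1)
R 1-5 [J1]: (6,3,1)
link6: (7,3,1)
R 2-1 [J1]: (7,4,1)
PS 0-6 [J2]: (7,4,2)
link7: (8,4,2)
C 7-2 [J2]: (8,4,3)
link8: (9,4,3)
PS 8-7 [J2]: (9,4,4)
PS 8-6 [J2]: (9,4,5)
link9: (10,4,5)
P 4-9 [J1]: (10,5,5)
PS 5-6 [J2]: (10,5,6)
PS 9-3 [J2]: (10,5,7)
Grübler: 3·9 − 2·5 − 7 = 10

M = 10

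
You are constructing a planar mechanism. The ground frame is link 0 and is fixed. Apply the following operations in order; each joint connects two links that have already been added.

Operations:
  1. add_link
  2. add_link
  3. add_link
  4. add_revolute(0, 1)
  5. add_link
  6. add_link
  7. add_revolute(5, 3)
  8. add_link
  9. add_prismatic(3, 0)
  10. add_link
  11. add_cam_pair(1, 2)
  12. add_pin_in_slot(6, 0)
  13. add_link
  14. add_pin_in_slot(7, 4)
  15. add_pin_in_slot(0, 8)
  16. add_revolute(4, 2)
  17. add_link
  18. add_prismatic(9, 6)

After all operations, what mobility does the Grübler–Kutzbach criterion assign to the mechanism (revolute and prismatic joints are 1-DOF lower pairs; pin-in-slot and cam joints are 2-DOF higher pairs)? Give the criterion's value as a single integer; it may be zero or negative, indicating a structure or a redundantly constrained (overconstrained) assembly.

M = 13

[1;0;0] (link 0 is ground)
L+ [2;0;0]
L+ [3;0;0]
L+ [4;0;0]
R(0,1)∈J1 [4;1;0]
L+ [5;1;0]
L+ [6;1;0]
R(5,3)∈J1 [6;2;0]
L+ [7;2;0]
P(3,0)∈J1 [7;3;0]
L+ [8;3;0]
C(1,2)∈J2 [8;3;1]
PS(6,0)∈J2 [8;3;2]
L+ [9;3;2]
PS(7,4)∈J2 [9;3;3]
PS(0,8)∈J2 [9;3;4]
R(4,2)∈J1 [9;4;4]
L+ [10;4;4]
P(9,6)∈J1 [10;5;4]
mobility = 27 − 10 − 4 = 13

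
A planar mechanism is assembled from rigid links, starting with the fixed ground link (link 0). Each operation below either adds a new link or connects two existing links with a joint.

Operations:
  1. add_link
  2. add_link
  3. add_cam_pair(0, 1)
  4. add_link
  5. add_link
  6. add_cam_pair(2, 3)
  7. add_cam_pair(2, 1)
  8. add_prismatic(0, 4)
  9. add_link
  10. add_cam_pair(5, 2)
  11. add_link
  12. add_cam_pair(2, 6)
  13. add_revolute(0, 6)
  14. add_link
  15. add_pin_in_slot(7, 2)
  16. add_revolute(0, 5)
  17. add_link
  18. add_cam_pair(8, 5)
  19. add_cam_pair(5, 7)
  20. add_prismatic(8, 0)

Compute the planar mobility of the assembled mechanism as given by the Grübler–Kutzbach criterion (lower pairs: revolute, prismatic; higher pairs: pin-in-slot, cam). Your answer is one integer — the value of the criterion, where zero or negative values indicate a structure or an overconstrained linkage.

link 0 = ground. State L|J1|J2 = 1|0|0
+link1  2|0|0
+link2  3|0|0
C(0,1) f=2→J2  3|0|1
+link3  4|0|1
+link4  5|0|1
C(2,3) f=2→J2  5|0|2
C(2,1) f=2→J2  5|0|3
P(0,4) f=1→J1  5|1|3
+link5  6|1|3
C(5,2) f=2→J2  6|1|4
+link6  7|1|4
C(2,6) f=2→J2  7|1|5
R(0,6) f=1→J1  7|2|5
+link7  8|2|5
PS(7,2) f=2→J2  8|2|6
R(0,5) f=1→J1  8|3|6
+link8  9|3|6
C(8,5) f=2→J2  9|3|7
C(5,7) f=2→J2  9|3|8
P(8,0) f=1→J1  9|4|8
M = 3(9−1)−2·4−8 = 24−8−8 = 8

M = 8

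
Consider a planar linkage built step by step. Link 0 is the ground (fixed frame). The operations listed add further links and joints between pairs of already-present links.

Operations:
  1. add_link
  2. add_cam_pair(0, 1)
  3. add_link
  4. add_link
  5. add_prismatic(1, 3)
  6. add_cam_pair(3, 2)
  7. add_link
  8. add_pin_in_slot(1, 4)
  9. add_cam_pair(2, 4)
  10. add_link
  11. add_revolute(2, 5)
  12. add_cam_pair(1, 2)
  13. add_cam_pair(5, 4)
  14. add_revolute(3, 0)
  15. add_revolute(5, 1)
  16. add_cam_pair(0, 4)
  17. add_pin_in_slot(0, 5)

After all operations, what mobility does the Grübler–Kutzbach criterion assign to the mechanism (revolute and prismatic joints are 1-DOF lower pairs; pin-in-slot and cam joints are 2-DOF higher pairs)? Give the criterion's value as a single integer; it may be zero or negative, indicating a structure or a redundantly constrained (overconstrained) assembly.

link 0 = ground. State L|J1|J2 = 1|0|0
+link1  2|0|0
C(0,1) f=2→J2  2|0|1
+link2  3|0|1
+link3  4|0|1
P(1,3) f=1→J1  4|1|1
C(3,2) f=2→J2  4|1|2
+link4  5|1|2
PS(1,4) f=2→J2  5|1|3
C(2,4) f=2→J2  5|1|4
+link5  6|1|4
R(2,5) f=1→J1  6|2|4
C(1,2) f=2→J2  6|2|5
C(5,4) f=2→J2  6|2|6
R(3,0) f=1→J1  6|3|6
R(5,1) f=1→J1  6|4|6
C(0,4) f=2→J2  6|4|7
PS(0,5) f=2→J2  6|4|8
M = 3(6−1)−2·4−8 = 15−8−8 = -1

M = -1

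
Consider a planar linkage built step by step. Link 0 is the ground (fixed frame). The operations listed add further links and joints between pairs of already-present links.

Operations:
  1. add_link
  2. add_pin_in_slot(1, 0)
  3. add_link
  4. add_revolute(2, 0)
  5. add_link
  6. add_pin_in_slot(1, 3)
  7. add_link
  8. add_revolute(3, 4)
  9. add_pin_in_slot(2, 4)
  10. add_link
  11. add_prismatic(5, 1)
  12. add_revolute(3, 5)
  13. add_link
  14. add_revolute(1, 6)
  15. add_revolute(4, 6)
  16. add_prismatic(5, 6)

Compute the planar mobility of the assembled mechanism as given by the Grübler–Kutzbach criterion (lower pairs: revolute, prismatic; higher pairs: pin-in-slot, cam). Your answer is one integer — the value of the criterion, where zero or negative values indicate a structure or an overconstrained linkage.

L=1 J1=0 J2=0
add link → L=2 J1=0 J2=0
PS@1,0 dof=2 J2 → L=2 J1=0 J2=1
add link → L=3 J1=0 J2=1
R@2,0 dof=1 J1 → L=3 J1=1 J2=1
add link → L=4 J1=1 J2=1
PS@1,3 dof=2 J2 → L=4 J1=1 J2=2
add link → L=5 J1=1 J2=2
R@3,4 dof=1 J1 → L=5 J1=2 J2=2
PS@2,4 dof=2 J2 → L=5 J1=2 J2=3
add link → L=6 J1=2 J2=3
P@5,1 dof=1 J1 → L=6 J1=3 J2=3
R@3,5 dof=1 J1 → L=6 J1=4 J2=3
add link → L=7 J1=4 J2=3
R@1,6 dof=1 J1 → L=7 J1=5 J2=3
R@4,6 dof=1 J1 → L=7 J1=6 J2=3
P@5,6 dof=1 J1 → L=7 J1=7 J2=3
M=3(L−1)−2J1−J2=3·6−2·7−3=1

M = 1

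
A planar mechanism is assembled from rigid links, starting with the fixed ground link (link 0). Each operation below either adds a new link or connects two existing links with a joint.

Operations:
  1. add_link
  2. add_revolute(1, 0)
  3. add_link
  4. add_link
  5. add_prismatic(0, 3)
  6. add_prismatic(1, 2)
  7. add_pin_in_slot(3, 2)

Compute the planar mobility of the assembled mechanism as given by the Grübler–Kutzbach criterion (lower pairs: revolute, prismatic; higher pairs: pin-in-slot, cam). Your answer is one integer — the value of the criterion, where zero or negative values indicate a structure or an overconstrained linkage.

(L,J1,J2)=(1,0,0); link0 fixed
link1: (2,0,0)
R 1-0 [J1]: (2,1,0)
link2: (3,1,0)
link3: (4,1,0)
P 0-3 [J1]: (4,2,0)
P 1-2 [J1]: (4,3,0)
PS 3-2 [J2]: (4,3,1)
Grübler: 3·3 − 2·3 − 1 = 2

M = 2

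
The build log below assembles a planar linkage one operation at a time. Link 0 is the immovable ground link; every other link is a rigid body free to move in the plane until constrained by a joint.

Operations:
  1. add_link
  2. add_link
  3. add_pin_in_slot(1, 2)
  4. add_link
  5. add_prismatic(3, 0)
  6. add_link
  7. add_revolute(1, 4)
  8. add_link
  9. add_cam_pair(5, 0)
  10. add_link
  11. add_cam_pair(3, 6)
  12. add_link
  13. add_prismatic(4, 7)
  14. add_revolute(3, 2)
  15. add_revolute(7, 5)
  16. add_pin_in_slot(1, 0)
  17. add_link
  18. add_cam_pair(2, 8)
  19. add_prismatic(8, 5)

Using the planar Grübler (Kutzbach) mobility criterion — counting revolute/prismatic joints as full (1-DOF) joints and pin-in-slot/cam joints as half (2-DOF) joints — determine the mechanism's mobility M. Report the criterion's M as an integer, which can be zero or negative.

M = 7

link 0 = ground. State L|J1|J2 = 1|0|0
+link1  2|0|0
+link2  3|0|0
PS(1,2) f=2→J2  3|0|1
+link3  4|0|1
P(3,0) f=1→J1  4|1|1
+link4  5|1|1
R(1,4) f=1→J1  5|2|1
+link5  6|2|1
C(5,0) f=2→J2  6|2|2
+link6  7|2|2
C(3,6) f=2→J2  7|2|3
+link7  8|2|3
P(4,7) f=1→J1  8|3|3
R(3,2) f=1→J1  8|4|3
R(7,5) f=1→J1  8|5|3
PS(1,0) f=2→J2  8|5|4
+link8  9|5|4
C(2,8) f=2→J2  9|5|5
P(8,5) f=1→J1  9|6|5
M = 3(9−1)−2·6−5 = 24−12−5 = 7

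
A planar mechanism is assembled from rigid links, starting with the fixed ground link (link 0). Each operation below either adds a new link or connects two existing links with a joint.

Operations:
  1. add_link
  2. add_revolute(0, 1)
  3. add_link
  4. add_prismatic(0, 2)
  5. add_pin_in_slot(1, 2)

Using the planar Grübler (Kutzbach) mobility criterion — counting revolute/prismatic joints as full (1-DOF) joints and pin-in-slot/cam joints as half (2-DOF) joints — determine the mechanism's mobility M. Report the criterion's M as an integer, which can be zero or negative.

M = 1

L=1 J1=0 J2=0
add link → L=2 J1=0 J2=0
R@0,1 dof=1 J1 → L=2 J1=1 J2=0
add link → L=3 J1=1 J2=0
P@0,2 dof=1 J1 → L=3 J1=2 J2=0
PS@1,2 dof=2 J2 → L=3 J1=2 J2=1
M=3(L−1)−2J1−J2=3·2−2·2−1=1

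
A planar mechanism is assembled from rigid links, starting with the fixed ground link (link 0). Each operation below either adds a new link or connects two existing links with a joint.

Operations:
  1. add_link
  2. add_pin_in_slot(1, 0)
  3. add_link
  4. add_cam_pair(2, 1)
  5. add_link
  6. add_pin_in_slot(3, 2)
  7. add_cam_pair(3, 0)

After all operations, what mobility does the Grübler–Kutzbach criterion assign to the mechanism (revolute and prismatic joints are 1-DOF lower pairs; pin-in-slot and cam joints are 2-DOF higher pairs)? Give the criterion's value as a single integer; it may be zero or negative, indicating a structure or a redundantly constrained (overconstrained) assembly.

(L,J1,J2)=(1,0,0); link0 fixed
link1: (2,0,0)
PS 1-0 [J2]: (2,0,1)
link2: (3,0,1)
C 2-1 [J2]: (3,0,2)
link3: (4,0,2)
PS 3-2 [J2]: (4,0,3)
C 3-0 [J2]: (4,0,4)
Grübler: 3·3 − 2·0 − 4 = 5

M = 5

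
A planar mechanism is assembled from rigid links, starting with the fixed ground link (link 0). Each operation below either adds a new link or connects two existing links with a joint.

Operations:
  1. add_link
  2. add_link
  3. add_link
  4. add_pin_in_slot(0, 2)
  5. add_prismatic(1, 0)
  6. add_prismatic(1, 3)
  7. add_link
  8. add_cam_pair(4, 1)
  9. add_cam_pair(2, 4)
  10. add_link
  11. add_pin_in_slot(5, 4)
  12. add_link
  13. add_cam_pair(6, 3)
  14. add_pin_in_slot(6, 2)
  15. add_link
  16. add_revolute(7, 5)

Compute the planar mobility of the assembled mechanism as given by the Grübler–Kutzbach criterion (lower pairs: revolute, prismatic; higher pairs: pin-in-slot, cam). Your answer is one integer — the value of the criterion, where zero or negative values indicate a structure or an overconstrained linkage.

M = 9

link 0 = ground. State L|J1|J2 = 1|0|0
+link1  2|0|0
+link2  3|0|0
+link3  4|0|0
PS(0,2) f=2→J2  4|0|1
P(1,0) f=1→J1  4|1|1
P(1,3) f=1→J1  4|2|1
+link4  5|2|1
C(4,1) f=2→J2  5|2|2
C(2,4) f=2→J2  5|2|3
+link5  6|2|3
PS(5,4) f=2→J2  6|2|4
+link6  7|2|4
C(6,3) f=2→J2  7|2|5
PS(6,2) f=2→J2  7|2|6
+link7  8|2|6
R(7,5) f=1→J1  8|3|6
M = 3(8−1)−2·3−6 = 21−6−6 = 9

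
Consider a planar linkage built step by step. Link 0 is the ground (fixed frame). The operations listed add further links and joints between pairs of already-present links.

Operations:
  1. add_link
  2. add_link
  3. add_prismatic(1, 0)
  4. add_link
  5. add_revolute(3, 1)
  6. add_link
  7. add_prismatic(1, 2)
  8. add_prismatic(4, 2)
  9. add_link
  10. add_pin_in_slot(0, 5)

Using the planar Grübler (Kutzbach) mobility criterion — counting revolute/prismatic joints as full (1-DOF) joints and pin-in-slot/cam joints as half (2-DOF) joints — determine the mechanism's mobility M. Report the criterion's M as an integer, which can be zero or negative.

L=1 J1=0 J2=0
add link → L=2 J1=0 J2=0
add link → L=3 J1=0 J2=0
P@1,0 dof=1 J1 → L=3 J1=1 J2=0
add link → L=4 J1=1 J2=0
R@3,1 dof=1 J1 → L=4 J1=2 J2=0
add link → L=5 J1=2 J2=0
P@1,2 dof=1 J1 → L=5 J1=3 J2=0
P@4,2 dof=1 J1 → L=5 J1=4 J2=0
add link → L=6 J1=4 J2=0
PS@0,5 dof=2 J2 → L=6 J1=4 J2=1
M=3(L−1)−2J1−J2=3·5−2·4−1=6

M = 6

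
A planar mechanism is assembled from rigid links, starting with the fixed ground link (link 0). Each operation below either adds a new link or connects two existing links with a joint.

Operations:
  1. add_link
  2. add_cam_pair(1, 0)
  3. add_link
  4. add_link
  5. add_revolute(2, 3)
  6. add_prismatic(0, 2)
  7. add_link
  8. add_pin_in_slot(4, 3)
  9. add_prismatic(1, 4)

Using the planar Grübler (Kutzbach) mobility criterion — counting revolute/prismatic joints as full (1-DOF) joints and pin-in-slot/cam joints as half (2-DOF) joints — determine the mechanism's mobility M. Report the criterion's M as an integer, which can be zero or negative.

M = 4

ground; <1,0,0>
#1 <2,0,0>
C:1↔0 J2 <2,0,1>
#2 <3,0,1>
#3 <4,0,1>
R:2↔3 J1 <4,1,1>
P:0↔2 J1 <4,2,1>
#4 <5,2,1>
PS:4↔3 J2 <5,2,2>
P:1↔4 J1 <5,3,2>
3×4 − 2×3 − 1×2 = 4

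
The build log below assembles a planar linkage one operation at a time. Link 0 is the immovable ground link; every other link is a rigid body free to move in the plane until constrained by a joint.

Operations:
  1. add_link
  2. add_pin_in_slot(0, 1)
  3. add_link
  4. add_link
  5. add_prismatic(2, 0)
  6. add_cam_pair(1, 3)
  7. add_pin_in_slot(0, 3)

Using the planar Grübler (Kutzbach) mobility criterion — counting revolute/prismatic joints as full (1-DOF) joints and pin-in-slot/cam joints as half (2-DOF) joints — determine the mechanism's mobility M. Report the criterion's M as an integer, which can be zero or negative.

M = 4

(L,J1,J2)=(1,0,0); link0 fixed
link1: (2,0,0)
PS 0-1 [J2]: (2,0,1)
link2: (3,0,1)
link3: (4,0,1)
P 2-0 [J1]: (4,1,1)
C 1-3 [J2]: (4,1,2)
PS 0-3 [J2]: (4,1,3)
Grübler: 3·3 − 2·1 − 3 = 4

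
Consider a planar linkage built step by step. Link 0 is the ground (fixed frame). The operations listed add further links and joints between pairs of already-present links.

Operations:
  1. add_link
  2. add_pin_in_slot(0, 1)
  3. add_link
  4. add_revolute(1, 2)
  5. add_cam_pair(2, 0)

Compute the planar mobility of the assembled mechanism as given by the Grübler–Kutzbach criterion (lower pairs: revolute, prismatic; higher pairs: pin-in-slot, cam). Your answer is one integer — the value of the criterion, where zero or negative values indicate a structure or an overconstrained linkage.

M = 2

[1;0;0] (link 0 is ground)
L+ [2;0;0]
PS(0,1)∈J2 [2;0;1]
L+ [3;0;1]
R(1,2)∈J1 [3;1;1]
C(2,0)∈J2 [3;1;2]
mobility = 6 − 2 − 2 = 2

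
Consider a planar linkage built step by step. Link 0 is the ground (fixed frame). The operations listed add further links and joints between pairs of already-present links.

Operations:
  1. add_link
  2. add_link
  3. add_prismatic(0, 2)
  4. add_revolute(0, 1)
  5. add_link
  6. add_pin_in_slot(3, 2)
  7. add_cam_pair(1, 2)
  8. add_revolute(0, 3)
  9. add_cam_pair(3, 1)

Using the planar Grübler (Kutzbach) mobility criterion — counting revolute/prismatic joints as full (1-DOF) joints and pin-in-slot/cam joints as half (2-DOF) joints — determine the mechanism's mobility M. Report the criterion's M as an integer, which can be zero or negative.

M = 0

link 0 = ground. State L|J1|J2 = 1|0|0
+link1  2|0|0
+link2  3|0|0
P(0,2) f=1→J1  3|1|0
R(0,1) f=1→J1  3|2|0
+link3  4|2|0
PS(3,2) f=2→J2  4|2|1
C(1,2) f=2→J2  4|2|2
R(0,3) f=1→J1  4|3|2
C(3,1) f=2→J2  4|3|3
M = 3(4−1)−2·3−3 = 9−6−3 = 0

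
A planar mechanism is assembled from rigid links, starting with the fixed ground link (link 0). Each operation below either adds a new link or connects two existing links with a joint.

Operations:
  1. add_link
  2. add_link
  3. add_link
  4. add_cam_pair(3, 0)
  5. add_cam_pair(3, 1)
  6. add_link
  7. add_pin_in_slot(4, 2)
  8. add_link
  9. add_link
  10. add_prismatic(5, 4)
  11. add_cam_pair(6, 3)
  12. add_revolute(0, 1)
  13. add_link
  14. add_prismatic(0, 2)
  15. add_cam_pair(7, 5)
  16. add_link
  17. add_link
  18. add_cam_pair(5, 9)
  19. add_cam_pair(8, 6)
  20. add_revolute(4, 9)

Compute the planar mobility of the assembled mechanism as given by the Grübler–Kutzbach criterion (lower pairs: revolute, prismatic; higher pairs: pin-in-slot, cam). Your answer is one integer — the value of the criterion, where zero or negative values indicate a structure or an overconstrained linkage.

(L,J1,J2)=(1,0,0); link0 fixed
link1: (2,0,0)
link2: (3,0,0)
link3: (4,0,0)
C 3-0 [J2]: (4,0,1)
C 3-1 [J2]: (4,0,2)
link4: (5,0,2)
PS 4-2 [J2]: (5,0,3)
link5: (6,0,3)
link6: (7,0,3)
P 5-4 [J1]: (7,1,3)
C 6-3 [J2]: (7,1,4)
R 0-1 [J1]: (7,2,4)
link7: (8,2,4)
P 0-2 [J1]: (8,3,4)
C 7-5 [J2]: (8,3,5)
link8: (9,3,5)
link9: (10,3,5)
C 5-9 [J2]: (10,3,6)
C 8-6 [J2]: (10,3,7)
R 4-9 [J1]: (10,4,7)
Grübler: 3·9 − 2·4 − 7 = 12

M = 12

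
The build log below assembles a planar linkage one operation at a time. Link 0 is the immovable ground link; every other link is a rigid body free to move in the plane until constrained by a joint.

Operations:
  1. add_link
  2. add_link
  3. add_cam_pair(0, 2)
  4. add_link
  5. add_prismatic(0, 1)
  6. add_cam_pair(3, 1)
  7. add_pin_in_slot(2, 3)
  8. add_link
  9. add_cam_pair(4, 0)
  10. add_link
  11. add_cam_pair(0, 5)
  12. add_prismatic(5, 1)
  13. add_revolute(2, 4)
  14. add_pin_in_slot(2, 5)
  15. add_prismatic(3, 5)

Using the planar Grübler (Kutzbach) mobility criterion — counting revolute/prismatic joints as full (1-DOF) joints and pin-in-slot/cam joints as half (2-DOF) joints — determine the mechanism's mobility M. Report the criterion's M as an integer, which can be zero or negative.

[1;0;0] (link 0 is ground)
L+ [2;0;0]
L+ [3;0;0]
C(0,2)∈J2 [3;0;1]
L+ [4;0;1]
P(0,1)∈J1 [4;1;1]
C(3,1)∈J2 [4;1;2]
PS(2,3)∈J2 [4;1;3]
L+ [5;1;3]
C(4,0)∈J2 [5;1;4]
L+ [6;1;4]
C(0,5)∈J2 [6;1;5]
P(5,1)∈J1 [6;2;5]
R(2,4)∈J1 [6;3;5]
PS(2,5)∈J2 [6;3;6]
P(3,5)∈J1 [6;4;6]
mobility = 15 − 8 − 6 = 1

M = 1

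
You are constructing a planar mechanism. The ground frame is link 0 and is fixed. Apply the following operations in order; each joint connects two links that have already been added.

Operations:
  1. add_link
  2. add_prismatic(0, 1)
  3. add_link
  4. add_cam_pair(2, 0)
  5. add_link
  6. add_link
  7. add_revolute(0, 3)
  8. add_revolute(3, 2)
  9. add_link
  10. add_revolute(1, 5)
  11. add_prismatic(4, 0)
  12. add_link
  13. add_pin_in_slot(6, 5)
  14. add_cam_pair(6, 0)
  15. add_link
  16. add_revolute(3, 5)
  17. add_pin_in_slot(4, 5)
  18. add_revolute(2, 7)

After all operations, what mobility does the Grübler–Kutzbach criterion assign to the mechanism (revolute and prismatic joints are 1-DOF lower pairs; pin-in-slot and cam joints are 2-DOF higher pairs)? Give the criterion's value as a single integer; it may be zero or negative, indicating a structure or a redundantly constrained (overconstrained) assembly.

L=1 J1=0 J2=0
add link → L=2 J1=0 J2=0
P@0,1 dof=1 J1 → L=2 J1=1 J2=0
add link → L=3 J1=1 J2=0
C@2,0 dof=2 J2 → L=3 J1=1 J2=1
add link → L=4 J1=1 J2=1
add link → L=5 J1=1 J2=1
R@0,3 dof=1 J1 → L=5 J1=2 J2=1
R@3,2 dof=1 J1 → L=5 J1=3 J2=1
add link → L=6 J1=3 J2=1
R@1,5 dof=1 J1 → L=6 J1=4 J2=1
P@4,0 dof=1 J1 → L=6 J1=5 J2=1
add link → L=7 J1=5 J2=1
PS@6,5 dof=2 J2 → L=7 J1=5 J2=2
C@6,0 dof=2 J2 → L=7 J1=5 J2=3
add link → L=8 J1=5 J2=3
R@3,5 dof=1 J1 → L=8 J1=6 J2=3
PS@4,5 dof=2 J2 → L=8 J1=6 J2=4
R@2,7 dof=1 J1 → L=8 J1=7 J2=4
M=3(L−1)−2J1−J2=3·7−2·7−4=3

M = 3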